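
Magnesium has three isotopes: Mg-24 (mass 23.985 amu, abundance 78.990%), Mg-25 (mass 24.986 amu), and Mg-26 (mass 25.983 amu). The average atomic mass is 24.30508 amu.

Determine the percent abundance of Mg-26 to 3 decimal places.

11.010%

The remaining 21.010% is split between Mg-25 (fraction x) and Mg-26 (fraction 0.21010 − x).
Substituting: 24.986x + 25.983(0.21010 − x) = 5.3593285
(24.986 − 25.983)x = -0.0996998  ⇒  x = 0.10000, y = 0.11010
Mg-25: 10.000%, Mg-26: 11.010%.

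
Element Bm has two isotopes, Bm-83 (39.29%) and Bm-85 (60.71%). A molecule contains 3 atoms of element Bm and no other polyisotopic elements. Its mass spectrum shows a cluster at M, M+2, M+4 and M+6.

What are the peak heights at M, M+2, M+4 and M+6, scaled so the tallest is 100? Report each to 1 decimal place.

14.0 : 64.7 : 100.0 : 51.5

Expanding (0.3929 + 0.6071)^3:
P(M) = 0.3929^3 = 0.060652
P(M+2) = 3 × 0.3929^2 × 0.6071^1 = 0.281155
P(M+4) = 3 × 0.3929^1 × 0.6071^2 = 0.434434
P(M+6) = 0.6071^3 = 0.223759
The M+4 peak is largest (0.434434); scaling to 100 gives 14.0 : 64.7 : 100.0 : 51.5.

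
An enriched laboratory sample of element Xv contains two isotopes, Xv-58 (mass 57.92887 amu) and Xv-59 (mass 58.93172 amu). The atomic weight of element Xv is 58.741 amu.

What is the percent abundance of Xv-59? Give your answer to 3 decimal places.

Writing the weighted mean with unknown fraction x of Xv-58:
57.92887·x + 58.93172·(1 − x) = 58.741
(57.92887 − 58.93172)·x = 58.741 − 58.93172
x = -0.19072 / -1.00285 = 0.19018 → 19.018% Xv-58, 80.982% Xv-59.

80.982%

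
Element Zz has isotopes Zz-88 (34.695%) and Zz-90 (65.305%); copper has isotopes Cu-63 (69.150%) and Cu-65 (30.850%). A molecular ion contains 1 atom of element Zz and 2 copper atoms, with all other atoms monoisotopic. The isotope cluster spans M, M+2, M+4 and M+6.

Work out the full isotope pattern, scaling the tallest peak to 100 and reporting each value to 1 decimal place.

36.0 : 100.0 : 67.7 : 13.5

Element Zz pattern (n=1): 0.34695 : 0.65305
Copper pattern (n=2): 0.47817225 : 0.4266555 : 0.09517225
Convolve the two distributions (both contribute in 2-u steps):
  M: 0.34695×0.47817225 = 0.165902
  M+2: 0.34695×0.4266555 + 0.65305×0.47817225 = 0.460299
  M+4: 0.34695×0.09517225 + 0.65305×0.4266555 = 0.311647
  M+6: 0.65305×0.09517225 = 0.062152
Scale to base peak (0.460299) = 100: 36.0 : 100.0 : 67.7 : 13.5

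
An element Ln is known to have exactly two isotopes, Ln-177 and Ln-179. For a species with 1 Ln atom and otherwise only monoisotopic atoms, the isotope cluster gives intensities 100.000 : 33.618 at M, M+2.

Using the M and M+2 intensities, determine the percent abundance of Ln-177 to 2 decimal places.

74.84%

If p is the fraction of Ln that is Ln-177, then I(M+2)/I(M) = [C(1,1)·p^0·(1−p)] / p^1 = 1·(1−p)/p = 33.618/100.000 = 0.3362
(1−p)/p = 0.3362/1 = 0.3362  ⇒  p = 1/(1 + 0.3362) = 0.7484
Ln-177: 74.84%, Ln-179: 25.16%.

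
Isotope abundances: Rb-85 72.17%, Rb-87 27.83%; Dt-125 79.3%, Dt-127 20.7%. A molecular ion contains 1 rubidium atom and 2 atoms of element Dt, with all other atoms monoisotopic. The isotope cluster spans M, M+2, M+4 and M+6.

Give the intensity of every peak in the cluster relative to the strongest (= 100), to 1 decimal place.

Rubidium pattern (n=1): 0.7217 : 0.2783
Element Dt pattern (n=2): 0.628849 : 0.328302 : 0.042849
Convolve the two distributions (both contribute in 2-u steps):
  M: 0.7217×0.628849 = 0.453840
  M+2: 0.7217×0.328302 + 0.2783×0.628849 = 0.411944
  M+4: 0.7217×0.042849 + 0.2783×0.328302 = 0.122291
  M+6: 0.2783×0.042849 = 0.011925
Scale to base peak (0.453840) = 100: 100.0 : 90.8 : 26.9 : 2.6

100.0 : 90.8 : 26.9 : 2.6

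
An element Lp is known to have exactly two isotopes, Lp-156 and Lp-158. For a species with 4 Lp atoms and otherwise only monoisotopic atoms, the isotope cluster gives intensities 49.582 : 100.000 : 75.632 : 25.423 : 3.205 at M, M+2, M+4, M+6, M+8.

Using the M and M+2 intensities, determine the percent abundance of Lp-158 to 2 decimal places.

33.52%

Write p for the Lp-156 fraction. I(M+2)/I(M) = [C(4,1)·p^3·(1−p)] / p^4 = 4·(1−p)/p = 100.000/49.582 = 2.0169
(1−p)/p = 2.0169/4 = 0.5042  ⇒  p = 1/(1 + 0.5042) = 0.6648
Lp-156: 66.48%, Lp-158: 33.52%.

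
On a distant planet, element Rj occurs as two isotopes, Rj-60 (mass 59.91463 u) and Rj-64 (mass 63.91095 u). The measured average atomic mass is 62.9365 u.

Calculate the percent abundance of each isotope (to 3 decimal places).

Rj-60: 24.384%, Rj-64: 75.616%

Writing the weighted mean with unknown fraction x of Rj-60:
59.91463·x + 63.91095·(1 − x) = 62.9365
(59.91463 − 63.91095)·x = 62.9365 − 63.91095
x = -0.97445 / -3.99632 = 0.24384 → 24.384% Rj-60, 75.616% Rj-64.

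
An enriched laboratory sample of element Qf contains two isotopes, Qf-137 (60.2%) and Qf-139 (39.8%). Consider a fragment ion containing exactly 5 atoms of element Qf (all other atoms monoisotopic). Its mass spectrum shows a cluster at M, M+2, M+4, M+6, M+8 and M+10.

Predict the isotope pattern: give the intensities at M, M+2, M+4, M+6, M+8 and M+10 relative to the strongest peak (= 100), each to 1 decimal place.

Expanding (0.602 + 0.398)^5:
P(M) = 0.602^5 = 0.079065
P(M+2) = 5 × 0.602^4 × 0.398^1 = 0.261360
P(M+4) = 10 × 0.602^3 × 0.398^2 = 0.345586
P(M+6) = 10 × 0.602^2 × 0.398^3 = 0.228477
P(M+8) = 5 × 0.602^1 × 0.398^4 = 0.075526
P(M+10) = 0.398^5 = 0.009987
The M+4 peak is largest (0.345586); scaling to 100 gives 22.9 : 75.6 : 100.0 : 66.1 : 21.9 : 2.9.

22.9 : 75.6 : 100.0 : 66.1 : 21.9 : 2.9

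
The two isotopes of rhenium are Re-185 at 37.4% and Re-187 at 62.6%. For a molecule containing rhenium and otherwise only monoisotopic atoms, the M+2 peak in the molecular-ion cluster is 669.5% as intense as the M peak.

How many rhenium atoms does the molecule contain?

4

With n Re atoms, P(M+2)/P(M) = C(n,1)·p^(n−1)q / p^n = n·q/p = n · 0.626/0.374.
n = 6.695 × 0.374/0.626 = 4.00 ≈ 4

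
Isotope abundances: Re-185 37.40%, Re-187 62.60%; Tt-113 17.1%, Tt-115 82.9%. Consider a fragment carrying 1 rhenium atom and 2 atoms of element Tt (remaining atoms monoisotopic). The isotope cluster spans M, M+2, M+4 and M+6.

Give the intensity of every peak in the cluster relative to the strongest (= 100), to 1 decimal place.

Rhenium pattern (n=1): 0.3740 : 0.6260
Element Tt pattern (n=2): 0.029241 : 0.283518 : 0.687241
Convolve the two distributions (both contribute in 2-u steps):
  M: 0.3740×0.029241 = 0.010936
  M+2: 0.3740×0.283518 + 0.6260×0.029241 = 0.124341
  M+4: 0.3740×0.687241 + 0.6260×0.283518 = 0.434510
  M+6: 0.6260×0.687241 = 0.430213
Scale to base peak (0.434510) = 100: 2.5 : 28.6 : 100.0 : 99.0

2.5 : 28.6 : 100.0 : 99.0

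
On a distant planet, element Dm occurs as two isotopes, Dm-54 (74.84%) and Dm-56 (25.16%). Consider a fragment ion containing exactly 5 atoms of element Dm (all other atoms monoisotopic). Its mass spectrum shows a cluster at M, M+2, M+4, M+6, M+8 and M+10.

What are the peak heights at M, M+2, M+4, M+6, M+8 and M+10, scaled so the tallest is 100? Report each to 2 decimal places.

59.49 : 100.00 : 67.24 : 22.60 : 3.80 : 0.26

Each Dm atom is independently Dm-54 (p = 0.7484) or Dm-56 (q = 0.2516); the cluster is the binomial expansion (p + q)^5.
P(M) = 0.7484^5 = 0.234784
P(M+2) = 5 × 0.7484^4 × 0.2516^1 = 0.394653
P(M+4) = 10 × 0.7484^3 × 0.2516^2 = 0.265352
P(M+6) = 10 × 0.7484^2 × 0.2516^3 = 0.089207
P(M+8) = 5 × 0.7484^1 × 0.2516^4 = 0.014995
P(M+10) = 0.2516^5 = 0.001008
The M+2 peak is largest (0.394653); scaling to 100 gives 59.49 : 100.00 : 67.24 : 22.60 : 3.80 : 0.26.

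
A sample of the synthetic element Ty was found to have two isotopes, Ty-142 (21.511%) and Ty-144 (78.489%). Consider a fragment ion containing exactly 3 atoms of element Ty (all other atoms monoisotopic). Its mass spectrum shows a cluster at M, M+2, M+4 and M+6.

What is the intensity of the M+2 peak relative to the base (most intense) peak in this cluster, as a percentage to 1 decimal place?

22.5%

Term probabilities: M 0.0100, M+2 0.1090, M+4 0.3976, M+6 0.4835. Base peak = M+6.
P(M+6) = C(3,3) × 0.21511^0 × 0.78489^3 = 1 × 1.0000 × 0.4835333 = 0.483533 (base)
P(M+2) = C(3,1) × 0.21511^2 × 0.78489^1 = 3 × 0.04627231 × 0.78489 = 0.108956
Relative intensity = 0.108956 / 0.483533 × 100 = 22.5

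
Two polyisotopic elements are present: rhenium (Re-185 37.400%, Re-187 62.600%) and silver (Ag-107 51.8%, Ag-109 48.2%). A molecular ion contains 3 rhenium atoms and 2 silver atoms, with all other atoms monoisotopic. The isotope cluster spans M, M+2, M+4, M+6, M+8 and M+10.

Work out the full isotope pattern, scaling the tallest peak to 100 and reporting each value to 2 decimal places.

4.05 : 27.89 : 75.43 : 100.00 : 64.85 : 16.45

Rhenium pattern (n=3): 0.05231362 : 0.26268713 : 0.43968487 : 0.24531438
Silver pattern (n=2): 0.268324 : 0.499352 : 0.232324
Convolve the two distributions (both contribute in 2-u steps):
  M: 0.05231362×0.268324 = 0.014037
  M+2: 0.05231362×0.499352 + 0.26268713×0.268324 = 0.096608
  M+4: 0.05231362×0.232324 + 0.26268713×0.499352 + 0.43968487×0.268324 = 0.261305
  M+6: 0.26268713×0.232324 + 0.43968487×0.499352 + 0.24531438×0.268324 = 0.346410
  M+8: 0.43968487×0.232324 + 0.24531438×0.499352 = 0.224648
  M+10: 0.24531438×0.232324 = 0.056992
Scale to base peak (0.346410) = 100: 4.05 : 27.89 : 75.43 : 100.00 : 64.85 : 16.45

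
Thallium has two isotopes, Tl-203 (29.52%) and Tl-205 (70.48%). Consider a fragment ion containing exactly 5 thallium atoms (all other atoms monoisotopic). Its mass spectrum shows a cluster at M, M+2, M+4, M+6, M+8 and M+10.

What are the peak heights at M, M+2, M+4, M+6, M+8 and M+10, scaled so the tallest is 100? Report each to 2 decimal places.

0.62 : 7.35 : 35.09 : 83.77 : 100.00 : 47.75

Expanding (0.2952 + 0.7048)^5:
P(M) = 0.2952^5 = 0.002242
P(M+2) = 5 × 0.2952^4 × 0.7048^1 = 0.026761
P(M+4) = 10 × 0.2952^3 × 0.7048^2 = 0.127785
P(M+6) = 10 × 0.2952^2 × 0.7048^3 = 0.305092
P(M+8) = 5 × 0.2952^1 × 0.7048^4 = 0.364208
P(M+10) = 0.7048^5 = 0.173912
The M+8 peak is largest (0.364208); scaling to 100 gives 0.62 : 7.35 : 35.09 : 83.77 : 100.00 : 47.75.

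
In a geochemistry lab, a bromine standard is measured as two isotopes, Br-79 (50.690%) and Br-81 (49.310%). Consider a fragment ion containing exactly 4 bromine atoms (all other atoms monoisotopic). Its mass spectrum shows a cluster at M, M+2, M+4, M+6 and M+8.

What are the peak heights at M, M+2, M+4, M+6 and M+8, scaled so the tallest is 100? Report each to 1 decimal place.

The 4 Br atoms are independent, so intensities follow the terms of (0.50690 + 0.49310)^4.
P(M) = 0.50690^4 = 0.066022
P(M+2) = 4 × 0.50690^3 × 0.49310^1 = 0.256899
P(M+4) = 6 × 0.50690^2 × 0.49310^2 = 0.374857
P(M+6) = 4 × 0.50690^1 × 0.49310^3 = 0.243101
P(M+8) = 0.49310^4 = 0.059121
The M+4 peak is largest (0.374857); scaling to 100 gives 17.6 : 68.5 : 100.0 : 64.9 : 15.8.

17.6 : 68.5 : 100.0 : 64.9 : 15.8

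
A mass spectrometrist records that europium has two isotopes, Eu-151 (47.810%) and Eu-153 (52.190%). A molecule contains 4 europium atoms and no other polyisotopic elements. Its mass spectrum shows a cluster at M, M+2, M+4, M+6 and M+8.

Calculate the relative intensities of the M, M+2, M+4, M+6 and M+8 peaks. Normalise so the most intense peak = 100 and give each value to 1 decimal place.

14.0 : 61.1 : 100.0 : 72.8 : 19.9

The 4 Eu atoms are independent, so intensities follow the terms of (0.47810 + 0.52190)^4.
P(M) = 0.47810^4 = 0.052249
P(M+2) = 4 × 0.47810^3 × 0.52190^1 = 0.228141
P(M+4) = 6 × 0.47810^2 × 0.52190^2 = 0.373563
P(M+6) = 4 × 0.47810^1 × 0.52190^3 = 0.271857
P(M+8) = 0.52190^4 = 0.074191
The M+4 peak is largest (0.373563); scaling to 100 gives 14.0 : 61.1 : 100.0 : 72.8 : 19.9.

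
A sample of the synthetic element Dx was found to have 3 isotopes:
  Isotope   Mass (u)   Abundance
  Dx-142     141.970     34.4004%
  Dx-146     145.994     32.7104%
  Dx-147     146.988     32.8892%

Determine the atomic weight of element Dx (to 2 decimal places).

144.94 u

Ar = Σ fᵢ·mᵢ = 0.344004 × 141.970 + 0.327104 × 145.994 + 0.328892 × 146.988
= 48.8382 + 47.7552 + 48.3432 = 144.9366 u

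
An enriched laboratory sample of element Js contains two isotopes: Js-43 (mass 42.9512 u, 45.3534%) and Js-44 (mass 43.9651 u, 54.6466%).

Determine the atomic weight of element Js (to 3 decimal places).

Ar = Σ fᵢ·mᵢ = 0.453534 × 42.9512 + 0.546466 × 43.9651
= 19.47983 + 24.02543 = 43.50526 u

43.505 u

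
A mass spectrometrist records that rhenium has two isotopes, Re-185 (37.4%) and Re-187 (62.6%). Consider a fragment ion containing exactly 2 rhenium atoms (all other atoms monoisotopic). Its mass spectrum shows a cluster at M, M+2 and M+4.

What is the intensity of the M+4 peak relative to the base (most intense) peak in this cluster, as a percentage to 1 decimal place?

Term probabilities: M 0.1399, M+2 0.4682, M+4 0.3919. Base peak = M+2.
P(M+2) = C(2,1) × 0.374^1 × 0.626^1 = 2 × 0.3740 × 0.6260 = 0.468248 (base)
P(M+4) = C(2,2) × 0.374^0 × 0.626^2 = 1 × 1.0000 × 0.391876 = 0.391876
Relative intensity = 0.391876 / 0.468248 × 100 = 83.7

83.7%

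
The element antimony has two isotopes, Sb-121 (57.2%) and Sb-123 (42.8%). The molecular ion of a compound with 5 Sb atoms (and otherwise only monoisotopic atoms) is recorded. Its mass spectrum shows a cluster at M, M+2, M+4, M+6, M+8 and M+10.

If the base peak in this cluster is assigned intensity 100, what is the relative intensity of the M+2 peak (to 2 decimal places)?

Term probabilities: M 0.0612, M+2 0.2291, M+4 0.3428, M+6 0.2565, M+8 0.0960, M+10 0.0144. Base peak = M+4.
P(M+4) = C(5,2) × 0.572^3 × 0.428^2 = 10 × 0.18714925 × 0.183184 = 0.342827 (base)
P(M+2) = C(5,1) × 0.572^4 × 0.428^1 = 5 × 0.10704937 × 0.4280 = 0.229086
Relative intensity = 0.229086 / 0.342827 × 100 = 66.82

66.82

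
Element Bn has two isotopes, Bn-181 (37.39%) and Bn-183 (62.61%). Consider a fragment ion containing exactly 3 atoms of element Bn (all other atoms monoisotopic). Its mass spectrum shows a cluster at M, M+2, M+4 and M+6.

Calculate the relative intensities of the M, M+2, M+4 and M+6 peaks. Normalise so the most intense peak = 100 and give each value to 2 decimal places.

11.89 : 59.72 : 100.00 : 55.82

Each Bn atom is independently Bn-181 (p = 0.3739) or Bn-183 (q = 0.6261); the cluster is the binomial expansion (p + q)^3.
P(M) = 0.3739^3 = 0.052272
P(M+2) = 3 × 0.3739^2 × 0.6261^1 = 0.262589
P(M+4) = 3 × 0.3739^1 × 0.6261^2 = 0.439708
P(M+6) = 0.6261^3 = 0.245432
The M+4 peak is largest (0.439708); scaling to 100 gives 11.89 : 59.72 : 100.00 : 55.82.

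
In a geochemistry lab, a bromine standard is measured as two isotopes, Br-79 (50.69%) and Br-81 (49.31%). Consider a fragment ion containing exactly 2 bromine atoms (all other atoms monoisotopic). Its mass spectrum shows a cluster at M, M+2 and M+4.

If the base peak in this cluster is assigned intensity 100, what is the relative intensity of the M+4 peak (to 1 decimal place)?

48.6

Binomial terms of (0.5069 + 0.4931)^2: M 0.2569, M+2 0.4999, M+4 0.2431 → M+2 is the base peak.
P(M+2) = C(2,1) × 0.5069^1 × 0.4931^1 = 2 × 0.5069 × 0.4931 = 0.499905 (base)
P(M+4) = C(2,2) × 0.5069^0 × 0.4931^2 = 1 × 1.0000 × 0.24314761 = 0.243148
Relative intensity = 0.243148 / 0.499905 × 100 = 48.6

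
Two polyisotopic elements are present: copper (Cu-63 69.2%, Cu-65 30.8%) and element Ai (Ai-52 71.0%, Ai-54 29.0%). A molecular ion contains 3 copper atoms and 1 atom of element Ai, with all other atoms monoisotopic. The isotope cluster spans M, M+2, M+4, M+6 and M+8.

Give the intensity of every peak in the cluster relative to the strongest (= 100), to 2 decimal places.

57.35 : 100.00 : 65.36 : 18.98 : 2.07

Copper pattern (n=3): 0.33137389 : 0.44247034 : 0.19693766 : 0.02921811
Element Ai pattern (n=1): 0.7100 : 0.2900
Convolve the two distributions (both contribute in 2-u steps):
  M: 0.33137389×0.7100 = 0.235275
  M+2: 0.33137389×0.2900 + 0.44247034×0.7100 = 0.410252
  M+4: 0.44247034×0.2900 + 0.19693766×0.7100 = 0.268142
  M+6: 0.19693766×0.2900 + 0.02921811×0.7100 = 0.077857
  M+8: 0.02921811×0.2900 = 0.008473
Scale to base peak (0.410252) = 100: 57.35 : 100.00 : 65.36 : 18.98 : 2.07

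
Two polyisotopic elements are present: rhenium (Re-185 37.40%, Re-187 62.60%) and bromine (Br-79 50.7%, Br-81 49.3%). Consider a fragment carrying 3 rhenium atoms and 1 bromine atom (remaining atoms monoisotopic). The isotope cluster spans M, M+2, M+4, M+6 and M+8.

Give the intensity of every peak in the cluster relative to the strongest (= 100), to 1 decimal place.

Rhenium pattern (n=3): 0.05231362 : 0.26268713 : 0.43968487 : 0.24531438
Bromine pattern (n=1): 0.5070 : 0.4930
Convolve the two distributions (both contribute in 2-u steps):
  M: 0.05231362×0.5070 = 0.026523
  M+2: 0.05231362×0.4930 + 0.26268713×0.5070 = 0.158973
  M+4: 0.26268713×0.4930 + 0.43968487×0.5070 = 0.352425
  M+6: 0.43968487×0.4930 + 0.24531438×0.5070 = 0.341139
  M+8: 0.24531438×0.4930 = 0.120940
Scale to base peak (0.352425) = 100: 7.5 : 45.1 : 100.0 : 96.8 : 34.3

7.5 : 45.1 : 100.0 : 96.8 : 34.3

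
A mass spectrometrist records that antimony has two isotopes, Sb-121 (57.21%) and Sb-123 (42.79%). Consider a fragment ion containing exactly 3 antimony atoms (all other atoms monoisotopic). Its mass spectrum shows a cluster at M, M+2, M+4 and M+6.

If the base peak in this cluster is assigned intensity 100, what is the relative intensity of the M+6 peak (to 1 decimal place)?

18.6

(0.5721 + 0.4279)^3 gives M 0.1872, M+2 0.4202, M+4 0.3143, M+6 0.0783; the largest is M+2.
P(M+2) = C(3,1) × 0.5721^2 × 0.4279^1 = 3 × 0.32729841 × 0.4279 = 0.420153 (base)
P(M+6) = C(3,3) × 0.5721^0 × 0.4279^3 = 1 × 1.0000 × 0.07834781 = 0.078348
Relative intensity = 0.078348 / 0.420153 × 100 = 18.6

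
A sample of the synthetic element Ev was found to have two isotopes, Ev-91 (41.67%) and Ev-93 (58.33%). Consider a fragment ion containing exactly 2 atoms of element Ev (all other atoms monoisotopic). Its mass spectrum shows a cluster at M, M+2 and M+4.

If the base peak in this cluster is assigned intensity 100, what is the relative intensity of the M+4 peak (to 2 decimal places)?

69.99

Term probabilities: M 0.1736, M+2 0.4861, M+4 0.3402. Base peak = M+2.
P(M+2) = C(2,1) × 0.4167^1 × 0.5833^1 = 2 × 0.4167 × 0.5833 = 0.486122 (base)
P(M+4) = C(2,2) × 0.4167^0 × 0.5833^2 = 1 × 1.0000 × 0.34023889 = 0.340239
Relative intensity = 0.340239 / 0.486122 × 100 = 69.99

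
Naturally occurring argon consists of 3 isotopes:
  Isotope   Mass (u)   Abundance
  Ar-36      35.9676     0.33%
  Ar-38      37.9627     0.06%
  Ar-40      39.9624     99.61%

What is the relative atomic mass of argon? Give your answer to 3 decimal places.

The abundance-weighted mean is 0.0033 × 35.9676 + 0.0006 × 37.9627 + 0.9961 × 39.9624
= 0.11869 + 0.02278 + 39.80655 = 39.94802 u

39.948 u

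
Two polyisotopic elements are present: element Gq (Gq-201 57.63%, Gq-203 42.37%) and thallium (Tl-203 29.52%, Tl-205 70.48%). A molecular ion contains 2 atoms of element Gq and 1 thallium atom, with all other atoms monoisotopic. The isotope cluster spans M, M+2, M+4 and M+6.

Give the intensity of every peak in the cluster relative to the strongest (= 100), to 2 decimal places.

24.68 : 95.23 : 100.00 : 31.86

Element Gq pattern (n=2): 0.33212169 : 0.48835662 : 0.17952169
Thallium pattern (n=1): 0.2952 : 0.7048
Convolve the two distributions (both contribute in 2-u steps):
  M: 0.33212169×0.2952 = 0.098042
  M+2: 0.33212169×0.7048 + 0.48835662×0.2952 = 0.378242
  M+4: 0.48835662×0.7048 + 0.17952169×0.2952 = 0.397189
  M+6: 0.17952169×0.7048 = 0.126527
Scale to base peak (0.397189) = 100: 24.68 : 95.23 : 100.00 : 31.86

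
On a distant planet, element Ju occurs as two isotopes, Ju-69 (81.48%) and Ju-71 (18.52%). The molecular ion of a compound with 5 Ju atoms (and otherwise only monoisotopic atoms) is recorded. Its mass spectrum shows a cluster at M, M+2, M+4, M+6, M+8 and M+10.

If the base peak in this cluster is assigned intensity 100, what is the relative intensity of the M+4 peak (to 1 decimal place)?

Binomial terms of (0.8148 + 0.1852)^5: M 0.3591, M+2 0.4081, M+4 0.1855, M+6 0.0422, M+8 0.0048, M+10 0.0002 → M+2 is the base peak.
P(M+2) = C(5,1) × 0.8148^4 × 0.1852^1 = 5 × 0.44076194 × 0.1852 = 0.408146 (base)
P(M+4) = C(5,2) × 0.8148^3 × 0.1852^2 = 10 × 0.54094494 × 0.03429904 = 0.185539
Relative intensity = 0.185539 / 0.408146 × 100 = 45.5

45.5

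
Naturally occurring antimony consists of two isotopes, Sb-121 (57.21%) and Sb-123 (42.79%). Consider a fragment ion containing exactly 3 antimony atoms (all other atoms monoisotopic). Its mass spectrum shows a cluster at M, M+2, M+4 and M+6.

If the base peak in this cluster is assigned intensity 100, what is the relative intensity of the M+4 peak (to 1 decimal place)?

74.8

Term probabilities: M 0.1872, M+2 0.4202, M+4 0.3143, M+6 0.0783. Base peak = M+2.
P(M+2) = C(3,1) × 0.5721^2 × 0.4279^1 = 3 × 0.32729841 × 0.4279 = 0.420153 (base)
P(M+4) = C(3,2) × 0.5721^1 × 0.4279^2 = 3 × 0.5721 × 0.18309841 = 0.314252
Relative intensity = 0.314252 / 0.420153 × 100 = 74.8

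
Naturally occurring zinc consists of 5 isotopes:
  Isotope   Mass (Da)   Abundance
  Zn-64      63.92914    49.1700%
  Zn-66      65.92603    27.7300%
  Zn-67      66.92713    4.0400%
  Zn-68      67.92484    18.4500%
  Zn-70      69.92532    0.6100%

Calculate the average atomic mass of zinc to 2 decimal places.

65.38 Da

The abundance-weighted mean is 0.491700 × 63.92914 + 0.277300 × 65.92603 + 0.040400 × 66.92713 + 0.184500 × 67.92484 + 0.006100 × 69.92532
= 31.433958 + 18.281288 + 2.703856 + 12.532133 + 0.426544 = 65.377779 Da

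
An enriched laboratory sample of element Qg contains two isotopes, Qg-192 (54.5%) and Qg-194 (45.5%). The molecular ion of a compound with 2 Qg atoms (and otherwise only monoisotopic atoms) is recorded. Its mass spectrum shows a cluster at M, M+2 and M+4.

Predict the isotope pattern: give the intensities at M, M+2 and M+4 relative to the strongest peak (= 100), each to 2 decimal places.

59.89 : 100.00 : 41.74

The 2 Qg atoms are independent, so intensities follow the terms of (0.545 + 0.455)^2.
P(M) = 0.545^2 = 0.297025
P(M+2) = 2 × 0.545^1 × 0.455^1 = 0.495950
P(M+4) = 0.455^2 = 0.207025
The M+2 peak is largest (0.495950); scaling to 100 gives 59.89 : 100.00 : 41.74.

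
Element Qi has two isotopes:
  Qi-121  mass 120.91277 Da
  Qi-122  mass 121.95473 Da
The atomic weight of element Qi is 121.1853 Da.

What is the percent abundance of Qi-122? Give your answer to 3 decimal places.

26.156%

Writing the weighted mean with unknown fraction x of Qi-121:
120.91277·x + 121.95473·(1 − x) = 121.1853
(120.91277 − 121.95473)·x = 121.1853 − 121.95473
x = -0.76943 / -1.04196 = 0.73844 → 73.844% Qi-121, 26.156% Qi-122.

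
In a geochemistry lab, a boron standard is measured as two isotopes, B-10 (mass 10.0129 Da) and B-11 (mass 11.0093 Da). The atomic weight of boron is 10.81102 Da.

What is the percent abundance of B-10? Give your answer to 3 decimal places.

19.900%

Let x be the fractional abundance of B-10; then B-11 has abundance 1 − x.
10.0129·x + 11.0093·(1 − x) = 10.81102
(10.0129 − 11.0093)·x = 10.81102 − 11.0093
x = -0.19828 / -0.9964 = 0.19900 → 19.900% B-10, 80.100% B-11.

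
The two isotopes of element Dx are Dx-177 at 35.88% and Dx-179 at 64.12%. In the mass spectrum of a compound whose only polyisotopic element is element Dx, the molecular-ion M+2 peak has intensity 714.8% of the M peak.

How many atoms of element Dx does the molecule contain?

The M+2/M ratio from n Dx atoms is n · q/p = n · 0.6412/0.3588.
n = 7.148 × 0.3588/0.6412 = 4.00 ≈ 4

4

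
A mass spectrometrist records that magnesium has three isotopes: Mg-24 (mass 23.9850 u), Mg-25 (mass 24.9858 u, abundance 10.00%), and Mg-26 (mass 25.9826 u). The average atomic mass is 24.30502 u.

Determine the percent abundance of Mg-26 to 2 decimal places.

Let x and y be the fractions of Mg-24 and Mg-26. Then x + y = 1 − 0.1000 = 0.9000 and 23.9850x + 25.9826y = 24.30502 − 0.1000×24.9858 = 21.80644.
Substituting: 23.9850x + 25.9826(0.9000 − x) = 21.80644
(23.9850 − 25.9826)x = -1.5779  ⇒  x = 0.78990, y = 0.11010
Mg-24: 78.99%, Mg-26: 11.01%.

11.01%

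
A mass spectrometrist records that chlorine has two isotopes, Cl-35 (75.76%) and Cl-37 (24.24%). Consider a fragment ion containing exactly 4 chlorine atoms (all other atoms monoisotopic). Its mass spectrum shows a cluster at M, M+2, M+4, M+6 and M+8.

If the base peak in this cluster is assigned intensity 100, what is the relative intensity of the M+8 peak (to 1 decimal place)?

(0.7576 + 0.2424)^4 gives M 0.3294, M+2 0.4216, M+4 0.2023, M+6 0.0432, M+8 0.0035; the largest is M+2.
P(M+2) = C(4,1) × 0.7576^3 × 0.2424^1 = 4 × 0.4348304 × 0.2424 = 0.421612 (base)
P(M+8) = C(4,4) × 0.7576^0 × 0.2424^4 = 1 × 1.0000 × 0.00345247 = 0.003452
Relative intensity = 0.003452 / 0.421612 × 100 = 0.8

0.8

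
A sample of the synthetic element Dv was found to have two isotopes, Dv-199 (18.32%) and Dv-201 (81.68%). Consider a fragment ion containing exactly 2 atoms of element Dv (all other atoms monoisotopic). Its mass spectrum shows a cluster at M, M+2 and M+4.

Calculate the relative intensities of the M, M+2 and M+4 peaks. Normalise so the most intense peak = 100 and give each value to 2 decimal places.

5.03 : 44.86 : 100.00

The 2 Dv atoms are independent, so intensities follow the terms of (0.1832 + 0.8168)^2.
P(M) = 0.1832^2 = 0.033562
P(M+2) = 2 × 0.1832^1 × 0.8168^1 = 0.299276
P(M+4) = 0.8168^2 = 0.667162
The M+4 peak is largest (0.667162); scaling to 100 gives 5.03 : 44.86 : 100.00.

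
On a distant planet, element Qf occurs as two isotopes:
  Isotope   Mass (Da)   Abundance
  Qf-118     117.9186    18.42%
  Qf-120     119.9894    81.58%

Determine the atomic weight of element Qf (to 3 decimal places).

Average mass = Σ (abundance × isotope mass) = 0.1842 × 117.9186 + 0.8158 × 119.9894
= 21.72061 + 97.88735 = 119.60796 Da

119.608 Da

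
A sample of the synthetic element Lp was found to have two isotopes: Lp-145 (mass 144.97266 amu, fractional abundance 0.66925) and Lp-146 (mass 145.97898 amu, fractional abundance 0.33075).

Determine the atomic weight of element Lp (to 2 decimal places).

145.31 amu

The abundance-weighted mean is 0.66925 × 144.97266 + 0.33075 × 145.97898
= 97.022953 + 48.282548 = 145.305501 amu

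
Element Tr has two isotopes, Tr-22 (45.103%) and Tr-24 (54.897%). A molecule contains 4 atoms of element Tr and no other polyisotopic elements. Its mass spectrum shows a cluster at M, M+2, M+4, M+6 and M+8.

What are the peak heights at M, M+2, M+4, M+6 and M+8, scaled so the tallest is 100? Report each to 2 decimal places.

11.25 : 54.77 : 100.00 : 81.14 : 24.69

Each Tr atom is independently Tr-22 (p = 0.45103) or Tr-24 (q = 0.54897); the cluster is the binomial expansion (p + q)^4.
P(M) = 0.45103^4 = 0.041383
P(M+2) = 4 × 0.45103^3 × 0.54897^1 = 0.201477
P(M+4) = 6 × 0.45103^2 × 0.54897^2 = 0.367840
P(M+6) = 4 × 0.45103^1 × 0.54897^3 = 0.298477
P(M+8) = 0.54897^4 = 0.090823
The M+4 peak is largest (0.367840); scaling to 100 gives 11.25 : 54.77 : 100.00 : 81.14 : 24.69.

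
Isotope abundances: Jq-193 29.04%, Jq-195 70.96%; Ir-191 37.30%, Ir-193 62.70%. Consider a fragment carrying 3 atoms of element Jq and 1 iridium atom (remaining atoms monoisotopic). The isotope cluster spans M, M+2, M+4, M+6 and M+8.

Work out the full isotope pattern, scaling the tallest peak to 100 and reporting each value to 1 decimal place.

Element Jq pattern (n=3): 0.02449006 : 0.1795263 : 0.43867722 : 0.35730642
Iridium pattern (n=1): 0.3730 : 0.6270
Convolve the two distributions (both contribute in 2-u steps):
  M: 0.02449006×0.3730 = 0.009135
  M+2: 0.02449006×0.6270 + 0.1795263×0.3730 = 0.082319
  M+4: 0.1795263×0.6270 + 0.43867722×0.3730 = 0.276190
  M+6: 0.43867722×0.6270 + 0.35730642×0.3730 = 0.408326
  M+8: 0.35730642×0.6270 = 0.224031
Scale to base peak (0.408326) = 100: 2.2 : 20.2 : 67.6 : 100.0 : 54.9

2.2 : 20.2 : 67.6 : 100.0 : 54.9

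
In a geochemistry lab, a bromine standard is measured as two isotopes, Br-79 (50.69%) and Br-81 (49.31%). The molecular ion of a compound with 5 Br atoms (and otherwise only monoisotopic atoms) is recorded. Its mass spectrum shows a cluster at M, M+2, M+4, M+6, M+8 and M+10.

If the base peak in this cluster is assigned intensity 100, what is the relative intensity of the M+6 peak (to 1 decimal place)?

Term probabilities: M 0.0335, M+2 0.1628, M+4 0.3167, M+6 0.3081, M+8 0.1498, M+10 0.0292. Base peak = M+4.
P(M+4) = C(5,2) × 0.5069^3 × 0.4931^2 = 10 × 0.13024674 × 0.24314761 = 0.316692 (base)
P(M+6) = C(5,3) × 0.5069^2 × 0.4931^3 = 10 × 0.25694761 × 0.11989609 = 0.308070
Relative intensity = 0.308070 / 0.316692 × 100 = 97.3

97.3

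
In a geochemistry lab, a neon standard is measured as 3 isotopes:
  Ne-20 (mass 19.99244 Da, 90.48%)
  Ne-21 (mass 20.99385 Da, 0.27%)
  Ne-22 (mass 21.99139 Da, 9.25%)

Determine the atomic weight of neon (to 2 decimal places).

20.18 Da

Weight each isotope mass by its fractional abundance: 0.9048 × 19.99244 + 0.0027 × 20.99385 + 0.0925 × 21.99139
= 18.089160 + 0.056683 + 2.034204 = 20.180047 Da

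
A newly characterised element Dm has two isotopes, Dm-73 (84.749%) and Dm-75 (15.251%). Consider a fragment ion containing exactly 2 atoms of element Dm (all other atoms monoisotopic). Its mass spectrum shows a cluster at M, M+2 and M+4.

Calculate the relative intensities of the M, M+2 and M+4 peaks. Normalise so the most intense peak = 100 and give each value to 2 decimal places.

100.00 : 35.99 : 3.24

Expanding (0.84749 + 0.15251)^2:
P(M) = 0.84749^2 = 0.718239
P(M+2) = 2 × 0.84749^1 × 0.15251^1 = 0.258501
P(M+4) = 0.15251^2 = 0.023259
The M peak is largest (0.718239); scaling to 100 gives 100.00 : 35.99 : 3.24.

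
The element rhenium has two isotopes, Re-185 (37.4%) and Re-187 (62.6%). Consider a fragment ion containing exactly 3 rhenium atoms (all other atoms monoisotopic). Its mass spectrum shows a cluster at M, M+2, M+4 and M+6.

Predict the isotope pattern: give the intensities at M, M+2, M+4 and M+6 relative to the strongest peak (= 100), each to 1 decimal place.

11.9 : 59.7 : 100.0 : 55.8

Expanding (0.374 + 0.626)^3:
P(M) = 0.374^3 = 0.052314
P(M+2) = 3 × 0.374^2 × 0.626^1 = 0.262687
P(M+4) = 3 × 0.374^1 × 0.626^2 = 0.439685
P(M+6) = 0.626^3 = 0.245314
The M+4 peak is largest (0.439685); scaling to 100 gives 11.9 : 59.7 : 100.0 : 55.8.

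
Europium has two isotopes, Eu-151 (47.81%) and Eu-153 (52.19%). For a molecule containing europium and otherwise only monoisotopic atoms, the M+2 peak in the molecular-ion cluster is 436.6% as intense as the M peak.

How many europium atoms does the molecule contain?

For n independent Eu atoms, I(M+2)/I(M) = n · (abundance Eu-153) / (abundance Eu-151) = n · 0.5219/0.4781.
n = 4.366 × 0.4781/0.5219 = 4.00 ≈ 4

4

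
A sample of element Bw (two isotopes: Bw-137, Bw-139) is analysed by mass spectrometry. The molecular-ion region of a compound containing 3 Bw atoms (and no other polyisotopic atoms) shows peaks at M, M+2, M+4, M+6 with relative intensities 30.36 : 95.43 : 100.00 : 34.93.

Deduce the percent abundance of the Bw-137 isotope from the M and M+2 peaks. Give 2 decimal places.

If p is the fraction of Bw that is Bw-137, then I(M+2)/I(M) = [C(3,1)·p^2·(1−p)] / p^3 = 3·(1−p)/p = 95.43/30.36 = 3.1433
(1−p)/p = 3.1433/3 = 1.0478  ⇒  p = 1/(1 + 1.0478) = 0.4883
Bw-137: 48.83%, Bw-139: 51.17%.

48.83%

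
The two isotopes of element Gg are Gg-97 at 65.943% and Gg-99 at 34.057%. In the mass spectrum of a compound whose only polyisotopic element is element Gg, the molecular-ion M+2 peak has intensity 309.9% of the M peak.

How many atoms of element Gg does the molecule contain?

6

The M+2/M ratio from n Gg atoms is n · q/p = n · 0.34057/0.65943.
n = 3.099 × 0.65943/0.34057 = 6.00 ≈ 6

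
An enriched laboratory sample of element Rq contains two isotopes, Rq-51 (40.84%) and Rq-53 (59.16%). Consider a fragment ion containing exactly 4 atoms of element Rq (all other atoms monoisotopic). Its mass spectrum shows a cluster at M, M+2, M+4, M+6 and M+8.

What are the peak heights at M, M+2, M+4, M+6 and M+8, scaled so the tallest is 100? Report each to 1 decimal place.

Each Rq atom is independently Rq-51 (p = 0.4084) or Rq-53 (q = 0.5916); the cluster is the binomial expansion (p + q)^4.
P(M) = 0.4084^4 = 0.027819
P(M+2) = 4 × 0.4084^3 × 0.5916^1 = 0.161193
P(M+4) = 6 × 0.4084^2 × 0.5916^2 = 0.350251
P(M+6) = 4 × 0.4084^1 × 0.5916^3 = 0.338244
P(M+8) = 0.5916^4 = 0.122493
The M+4 peak is largest (0.350251); scaling to 100 gives 7.9 : 46.0 : 100.0 : 96.6 : 35.0.

7.9 : 46.0 : 100.0 : 96.6 : 35.0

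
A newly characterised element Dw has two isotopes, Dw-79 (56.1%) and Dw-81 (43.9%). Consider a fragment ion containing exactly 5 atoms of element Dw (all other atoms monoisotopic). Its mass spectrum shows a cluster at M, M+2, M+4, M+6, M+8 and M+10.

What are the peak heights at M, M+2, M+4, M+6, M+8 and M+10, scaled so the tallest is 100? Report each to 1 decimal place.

Expanding (0.561 + 0.439)^5:
P(M) = 0.561^5 = 0.055567
P(M+2) = 5 × 0.561^4 × 0.439^1 = 0.217413
P(M+4) = 10 × 0.561^3 × 0.439^2 = 0.340265
P(M+6) = 10 × 0.561^2 × 0.439^3 = 0.266268
P(M+8) = 5 × 0.561^1 × 0.439^4 = 0.104182
P(M+10) = 0.439^5 = 0.016305
The M+4 peak is largest (0.340265); scaling to 100 gives 16.3 : 63.9 : 100.0 : 78.3 : 30.6 : 4.8.

16.3 : 63.9 : 100.0 : 78.3 : 30.6 : 4.8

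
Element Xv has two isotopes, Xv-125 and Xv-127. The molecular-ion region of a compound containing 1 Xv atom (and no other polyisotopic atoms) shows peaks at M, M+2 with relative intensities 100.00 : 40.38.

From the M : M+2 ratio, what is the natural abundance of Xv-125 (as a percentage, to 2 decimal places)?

71.24%

Write p for the Xv-125 fraction. I(M+2)/I(M) = [C(1,1)·p^0·(1−p)] / p^1 = 1·(1−p)/p = 40.38/100.00 = 0.4038
(1−p)/p = 0.4038/1 = 0.4038  ⇒  p = 1/(1 + 0.4038) = 0.7124
Xv-125: 71.24%, Xv-127: 28.76%.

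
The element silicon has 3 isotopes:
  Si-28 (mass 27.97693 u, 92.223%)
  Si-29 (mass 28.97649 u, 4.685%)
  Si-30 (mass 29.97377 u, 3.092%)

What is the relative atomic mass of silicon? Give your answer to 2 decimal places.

28.09 u

Weight each isotope mass by its fractional abundance: 0.92223 × 27.97693 + 0.04685 × 28.97649 + 0.03092 × 29.97377
= 25.801164 + 1.357549 + 0.926789 = 28.085502 u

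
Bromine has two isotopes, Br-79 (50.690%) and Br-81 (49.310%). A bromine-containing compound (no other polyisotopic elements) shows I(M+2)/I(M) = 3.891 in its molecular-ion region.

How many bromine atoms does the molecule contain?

4

For n independent Br atoms, I(M+2)/I(M) = n · (abundance Br-81) / (abundance Br-79) = n · 0.49310/0.50690.
n = 3.891 × 0.50690/0.49310 = 4.00 ≈ 4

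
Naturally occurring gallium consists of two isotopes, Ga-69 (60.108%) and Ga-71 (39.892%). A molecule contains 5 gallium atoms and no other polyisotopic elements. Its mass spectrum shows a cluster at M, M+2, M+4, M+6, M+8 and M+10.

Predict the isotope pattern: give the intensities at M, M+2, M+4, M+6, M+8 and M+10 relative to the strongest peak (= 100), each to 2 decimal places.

22.70 : 75.34 : 100.00 : 66.37 : 22.02 : 2.92

Each Ga atom is independently Ga-69 (p = 0.60108) or Ga-71 (q = 0.39892); the cluster is the binomial expansion (p + q)^5.
P(M) = 0.60108^5 = 0.078462
P(M+2) = 5 × 0.60108^4 × 0.39892^1 = 0.260366
P(M+4) = 10 × 0.60108^3 × 0.39892^2 = 0.345596
P(M+6) = 10 × 0.60108^2 × 0.39892^3 = 0.229362
P(M+8) = 5 × 0.60108^1 × 0.39892^4 = 0.076111
P(M+10) = 0.39892^5 = 0.010103
The M+4 peak is largest (0.345596); scaling to 100 gives 22.70 : 75.34 : 100.00 : 66.37 : 22.02 : 2.92.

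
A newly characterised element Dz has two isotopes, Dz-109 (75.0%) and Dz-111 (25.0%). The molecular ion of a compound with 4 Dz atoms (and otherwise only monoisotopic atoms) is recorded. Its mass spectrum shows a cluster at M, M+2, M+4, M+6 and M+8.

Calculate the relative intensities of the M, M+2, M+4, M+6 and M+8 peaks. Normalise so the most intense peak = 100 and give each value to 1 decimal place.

75.0 : 100.0 : 50.0 : 11.1 : 0.9

Each Dz atom is independently Dz-109 (p = 0.750) or Dz-111 (q = 0.250); the cluster is the binomial expansion (p + q)^4.
P(M) = 0.750^4 = 0.316406
P(M+2) = 4 × 0.750^3 × 0.250^1 = 0.421875
P(M+4) = 6 × 0.750^2 × 0.250^2 = 0.210938
P(M+6) = 4 × 0.750^1 × 0.250^3 = 0.046875
P(M+8) = 0.250^4 = 0.003906
The M+2 peak is largest (0.421875); scaling to 100 gives 75.0 : 100.0 : 50.0 : 11.1 : 0.9.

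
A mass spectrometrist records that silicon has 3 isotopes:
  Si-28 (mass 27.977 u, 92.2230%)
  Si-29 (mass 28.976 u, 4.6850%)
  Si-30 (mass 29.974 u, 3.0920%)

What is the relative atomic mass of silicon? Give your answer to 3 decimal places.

Ar = Σ fᵢ·mᵢ = 0.922230 × 27.977 + 0.046850 × 28.976 + 0.030920 × 29.974
= 25.8012 + 1.3575 + 0.9268 = 28.0855 u

28.086 u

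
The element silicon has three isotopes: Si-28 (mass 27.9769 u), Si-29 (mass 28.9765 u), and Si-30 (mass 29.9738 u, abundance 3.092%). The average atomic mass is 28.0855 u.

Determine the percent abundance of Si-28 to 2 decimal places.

Let x and y be the fractions of Si-28 and Si-29. Then x + y = 1 − 0.03092 = 0.96908 and 27.9769x + 28.9765y = 28.0855 − 0.03092×29.9738 = 27.158710104.
Substituting: 27.9769x + 28.9765(0.96908 − x) = 27.158710104
(27.9769 − 28.9765)x = -0.921836516  ⇒  x = 0.92221, y = 0.04687
Si-28: 92.22%, Si-29: 4.69%.

92.22%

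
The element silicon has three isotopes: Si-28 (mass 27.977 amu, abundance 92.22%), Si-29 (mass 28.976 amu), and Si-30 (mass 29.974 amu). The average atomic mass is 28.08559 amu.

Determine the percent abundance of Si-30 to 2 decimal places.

3.09%

The remaining 7.78% is split between Si-29 (fraction x) and Si-30 (fraction 0.0778 − x).
Substituting: 28.976x + 29.974(0.0778 − x) = 2.2852006
(28.976 − 29.974)x = -0.0467766  ⇒  x = 0.04687, y = 0.03093
Si-29: 4.69%, Si-30: 3.09%.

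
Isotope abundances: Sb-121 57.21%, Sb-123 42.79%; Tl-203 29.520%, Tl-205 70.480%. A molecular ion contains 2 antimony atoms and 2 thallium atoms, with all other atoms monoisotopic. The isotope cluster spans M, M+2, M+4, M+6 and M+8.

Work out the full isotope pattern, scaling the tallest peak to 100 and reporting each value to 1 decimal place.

7.5 : 46.8 : 100.0 : 83.6 : 23.8

Antimony pattern (n=2): 0.32729841 : 0.48960318 : 0.18309841
Thallium pattern (n=2): 0.08714304 : 0.41611392 : 0.49674304
Convolve the two distributions (both contribute in 2-u steps):
  M: 0.32729841×0.08714304 = 0.028522
  M+2: 0.32729841×0.41611392 + 0.48960318×0.08714304 = 0.178859
  M+4: 0.32729841×0.49674304 + 0.48960318×0.41611392 + 0.18309841×0.08714304 = 0.382270
  M+6: 0.48960318×0.49674304 + 0.18309841×0.41611392 = 0.319397
  M+8: 0.18309841×0.49674304 = 0.090953
Scale to base peak (0.382270) = 100: 7.5 : 46.8 : 100.0 : 83.6 : 23.8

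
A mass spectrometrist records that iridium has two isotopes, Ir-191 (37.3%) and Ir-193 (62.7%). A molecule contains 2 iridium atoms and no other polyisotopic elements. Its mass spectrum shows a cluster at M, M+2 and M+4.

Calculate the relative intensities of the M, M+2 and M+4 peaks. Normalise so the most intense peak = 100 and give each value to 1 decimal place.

Expanding (0.373 + 0.627)^2:
P(M) = 0.373^2 = 0.139129
P(M+2) = 2 × 0.373^1 × 0.627^1 = 0.467742
P(M+4) = 0.627^2 = 0.393129
The M+2 peak is largest (0.467742); scaling to 100 gives 29.7 : 100.0 : 84.0.

29.7 : 100.0 : 84.0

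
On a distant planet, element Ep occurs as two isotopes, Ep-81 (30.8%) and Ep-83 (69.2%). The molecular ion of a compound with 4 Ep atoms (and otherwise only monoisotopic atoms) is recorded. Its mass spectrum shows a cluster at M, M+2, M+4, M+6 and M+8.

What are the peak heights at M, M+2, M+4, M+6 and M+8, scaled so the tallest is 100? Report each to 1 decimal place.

2.2 : 19.8 : 66.8 : 100.0 : 56.2

The 4 Ep atoms are independent, so intensities follow the terms of (0.308 + 0.692)^4.
P(M) = 0.308^4 = 0.008999
P(M+2) = 4 × 0.308^3 × 0.692^1 = 0.080876
P(M+4) = 6 × 0.308^2 × 0.692^2 = 0.272562
P(M+6) = 4 × 0.308^1 × 0.692^3 = 0.408253
P(M+8) = 0.692^4 = 0.229311
The M+6 peak is largest (0.408253); scaling to 100 gives 2.2 : 19.8 : 66.8 : 100.0 : 56.2.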